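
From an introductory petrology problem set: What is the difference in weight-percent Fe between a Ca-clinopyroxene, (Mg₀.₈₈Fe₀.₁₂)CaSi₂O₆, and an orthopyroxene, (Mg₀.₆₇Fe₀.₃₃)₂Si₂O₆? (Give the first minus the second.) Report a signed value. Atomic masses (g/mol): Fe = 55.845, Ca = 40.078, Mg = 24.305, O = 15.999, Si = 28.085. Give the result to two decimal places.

-13.59 percentage points

Fe in (Mg₀.₈₈Fe₀.₁₂)CaSi₂O₆: molar mass 220.332 g/mol; 0.12×55.845 = 6.701 g → 3.04 wt%.
Fe in (Mg₀.₆₇Fe₀.₃₃)₂Si₂O₆: molar mass 221.590 g/mol; 0.66×55.845 = 36.858 g → 16.63 wt%.
Difference = 3.04 − 16.63 = -13.59 percentage points.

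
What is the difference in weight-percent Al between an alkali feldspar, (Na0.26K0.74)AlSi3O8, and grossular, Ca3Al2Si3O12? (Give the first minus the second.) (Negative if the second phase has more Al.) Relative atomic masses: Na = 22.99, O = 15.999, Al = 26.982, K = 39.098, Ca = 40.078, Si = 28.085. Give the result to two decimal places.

Al in (Na0.26K0.74)AlSi3O8: molar mass 274.139 g/mol; 1×26.982 = 26.982 g → 9.84 wt%.
Al in Ca3Al2Si3O12: molar mass 450.441 g/mol; 2×26.982 = 53.964 g → 11.98 wt%.
Difference = 9.84 − 11.98 = -2.14 percentage points.

-2.14 percentage points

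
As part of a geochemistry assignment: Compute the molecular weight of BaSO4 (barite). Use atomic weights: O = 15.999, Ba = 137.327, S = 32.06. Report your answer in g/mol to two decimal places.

Ba: 1 × 137.327 = 137.3270
S: 1 × 32.06 = 32.0600
O: 4 × 15.999 = 63.9960
Summing the contributions gives the formula mass.

233.38 g/mol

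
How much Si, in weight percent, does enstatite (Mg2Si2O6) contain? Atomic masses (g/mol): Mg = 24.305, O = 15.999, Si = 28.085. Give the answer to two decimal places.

27.98 weight percent

M(Mg2Si2O6) = 200.774 g/mol.
Si contributes 2 × 28.085 = 56.170 g per mole.
56.170/200.774 = 0.2798 → 27.98%.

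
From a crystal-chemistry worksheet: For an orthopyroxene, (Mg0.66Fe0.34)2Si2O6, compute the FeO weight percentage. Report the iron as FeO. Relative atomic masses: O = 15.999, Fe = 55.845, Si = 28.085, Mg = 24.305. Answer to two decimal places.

21.98 wt%

Molar mass of (Mg0.66Fe0.34)2Si2O6 = 1.32·24.305 + 0.68·55.845 + 2·28.085 + 6·15.999 = 222.221 g/mol.
Each formula unit contains 0.68 Fe, equivalent to 0.68/1 = 0.6800 mol FeO.
M(FeO) = 1×55.845 + 1×15.999 = 71.844 g/mol.
Mass of FeO per formula unit = 0.6800 × 71.844 = 48.854 g.
FeO wt% = 48.854 / 222.221 × 100 = 21.98%.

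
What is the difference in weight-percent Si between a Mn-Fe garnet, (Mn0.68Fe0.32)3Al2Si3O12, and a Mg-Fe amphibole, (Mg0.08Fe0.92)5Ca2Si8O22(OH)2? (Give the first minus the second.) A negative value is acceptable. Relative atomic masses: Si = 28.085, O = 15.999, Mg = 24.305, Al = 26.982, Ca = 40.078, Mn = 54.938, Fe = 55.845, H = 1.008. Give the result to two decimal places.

Si in (Mn0.68Fe0.32)3Al2Si3O12: molar mass 495.892 g/mol; 3×28.085 = 84.255 g → 16.99 wt%.
Si in (Mg0.08Fe0.92)5Ca2Si8O22(OH)2: molar mass 957.437 g/mol; 8×28.085 = 224.680 g → 23.47 wt%.
Difference = 16.99 − 23.47 = -6.48 percentage points.

-6.48 percentage points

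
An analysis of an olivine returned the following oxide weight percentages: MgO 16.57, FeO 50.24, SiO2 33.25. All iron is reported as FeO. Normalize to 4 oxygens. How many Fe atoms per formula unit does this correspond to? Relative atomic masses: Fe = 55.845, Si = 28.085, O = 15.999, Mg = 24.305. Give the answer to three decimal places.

16.57 wt% MgO ÷ 40.304 g/mol = 0.41113 mol, giving 0.41113 Mg and 0.41113 O.
50.24 wt% FeO ÷ 71.844 g/mol = 0.69929 mol, giving 0.69929 Fe and 0.69929 O.
33.25 wt% SiO2 ÷ 60.083 g/mol = 0.55340 mol, giving 0.55340 Si and 1.10680 O.
Oxygen sums to 2.21722; scaling by 4/2.21722 = 1.80406 puts the formula on 4 O.
Fe: 0.69929 × 1.80406 = 1.262 atoms per formula unit.

1.262 Fe apfu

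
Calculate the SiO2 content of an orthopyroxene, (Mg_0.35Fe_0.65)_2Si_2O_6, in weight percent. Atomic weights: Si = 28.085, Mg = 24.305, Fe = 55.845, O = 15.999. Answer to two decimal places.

49.70 wt%

Molar mass of (Mg_0.35Fe_0.65)_2Si_2O_6 = 0.70·24.305 + 1.30·55.845 + 2·28.085 + 6·15.999 = 241.776 g/mol.
Each formula unit contains 2 Si, equivalent to 2/1 = 2.0000 mol SiO2.
M(SiO2) = 1×28.085 + 2×15.999 = 60.083 g/mol.
Mass of SiO2 per formula unit = 2.0000 × 60.083 = 120.166 g.
SiO2 wt% = 120.166 / 241.776 × 100 = 49.70%.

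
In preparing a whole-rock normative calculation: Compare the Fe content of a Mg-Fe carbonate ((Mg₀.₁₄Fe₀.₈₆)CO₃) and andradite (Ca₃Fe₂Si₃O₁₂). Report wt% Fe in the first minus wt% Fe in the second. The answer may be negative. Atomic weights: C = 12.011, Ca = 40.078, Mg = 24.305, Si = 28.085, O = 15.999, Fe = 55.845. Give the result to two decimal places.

First mineral: 48.027 g Fe in 111.437 g formula = 43.10 wt% Fe.
Second mineral: 111.690 g Fe in 508.167 g formula = 21.98 wt% Fe.
43.10% − 21.98% gives a difference of 21.12 percentage points.

21.12 percentage points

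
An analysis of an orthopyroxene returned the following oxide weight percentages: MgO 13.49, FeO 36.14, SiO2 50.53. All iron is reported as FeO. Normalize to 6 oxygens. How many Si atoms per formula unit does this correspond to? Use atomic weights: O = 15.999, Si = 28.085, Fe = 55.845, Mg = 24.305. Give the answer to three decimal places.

MgO (M=40.304): mol = 0.33471; Mg = 0.33471, O = 0.33471.
FeO (M=71.844): mol = 0.50303; Fe = 0.50303, O = 0.50303.
SiO2 (M=60.083): mol = 0.84100; Si = 0.84100, O = 1.68200.
ΣO = 2.51974; factor = 6/ΣO = 2.38120.
Si apfu = 0.84100 × 2.38120 = 2.003.

2.003 Si apfu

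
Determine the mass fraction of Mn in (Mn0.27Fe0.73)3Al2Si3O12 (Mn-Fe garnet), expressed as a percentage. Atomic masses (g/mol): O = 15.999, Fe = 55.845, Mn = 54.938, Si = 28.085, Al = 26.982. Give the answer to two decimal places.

8.95 wt%

Formula mass = 0.81*54.938 + 2.19*55.845 + 2*26.982 + 3*28.085 + 12*15.999 = 497.007 g/mol, of which 44.500 g is Mn.
So Mn makes up 44.500/497.007 = 0.0895 of the mass, i.e. 8.95%.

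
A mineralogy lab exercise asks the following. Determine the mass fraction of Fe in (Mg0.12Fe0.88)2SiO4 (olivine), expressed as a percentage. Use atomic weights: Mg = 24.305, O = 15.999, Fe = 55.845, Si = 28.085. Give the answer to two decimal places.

50.10 wt%

Molar mass of (Mg0.12Fe0.88)2SiO4: 0.24*24.305 + 1.76*55.845 + 1*28.085 + 4*15.999 = 196.201 g/mol.
Mass of Fe per formula unit: 1.76 × 55.845 = 98.287 g.
Weight fraction Fe = 98.287 / 196.201 = 0.5010.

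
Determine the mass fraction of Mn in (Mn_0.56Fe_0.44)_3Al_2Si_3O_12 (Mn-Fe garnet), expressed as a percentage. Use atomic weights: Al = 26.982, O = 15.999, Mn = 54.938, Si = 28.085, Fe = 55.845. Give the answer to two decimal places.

Molar mass of (Mn_0.56Fe_0.44)_3Al_2Si_3O_12: 1.68×54.938 + 1.32×55.845 + 2×26.982 + 3×28.085 + 12×15.999 = 496.218 g/mol.
Mass of Mn per formula unit: 1.68 × 54.938 = 92.296 g.
Weight fraction Mn = 92.296 / 496.218 = 0.1860.

18.60 mass %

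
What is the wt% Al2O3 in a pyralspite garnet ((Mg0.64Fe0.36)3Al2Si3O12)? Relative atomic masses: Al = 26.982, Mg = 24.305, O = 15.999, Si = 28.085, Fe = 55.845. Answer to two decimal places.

Formula mass = 437.185 g/mol.
2 Al → 1.0000 mol Al2O3 per formula unit; M(Al2O3) = 101.961, so Al2O3 mass = 101.961 g.
101.961/437.185 × 100 = 23.32 wt%.

23.32 wt%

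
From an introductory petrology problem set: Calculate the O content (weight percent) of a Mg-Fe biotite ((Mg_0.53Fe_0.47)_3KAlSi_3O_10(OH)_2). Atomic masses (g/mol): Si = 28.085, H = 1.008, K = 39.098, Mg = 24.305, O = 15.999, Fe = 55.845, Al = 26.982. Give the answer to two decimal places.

41.58 weight percent

M((Mg_0.53Fe_0.47)_3KAlSi_3O_10(OH)_2) = 461.725 g/mol.
O contributes 12 × 15.999 = 191.988 g per mole.
191.988/461.725 = 0.4158 → 41.58%.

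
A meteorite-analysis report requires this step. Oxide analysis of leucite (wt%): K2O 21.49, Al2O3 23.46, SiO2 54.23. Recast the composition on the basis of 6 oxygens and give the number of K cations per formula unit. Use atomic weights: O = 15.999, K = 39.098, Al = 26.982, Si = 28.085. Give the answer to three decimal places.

1.005 K apfu

K2O (M=94.195): mol = 0.22814; K = 0.45628, O = 0.22814.
Al2O3 (M=101.961): mol = 0.23009; Al = 0.46018, O = 0.69027.
SiO2 (M=60.083): mol = 0.90258; Si = 0.90258, O = 1.80516.
ΣO = 2.72357; factor = 6/ΣO = 2.20299.
K apfu = 0.45628 × 2.20299 = 1.005.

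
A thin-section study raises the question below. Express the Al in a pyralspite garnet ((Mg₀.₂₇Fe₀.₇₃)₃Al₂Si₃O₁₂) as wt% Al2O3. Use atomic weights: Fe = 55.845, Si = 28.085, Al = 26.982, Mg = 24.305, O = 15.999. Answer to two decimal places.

M((Mg₀.₂₇Fe₀.₇₃)₃Al₂Si₃O₁₂) = 472.195 g/mol; M(Al2O3) = 101.961 g/mol.
Moles Al2O3 per formula unit = 2 Al ÷ 2 = 1.0000.
Al2O3 fraction = (1.0000 × 101.961) / 472.195 = 101.961/472.195 = 0.2159.

21.59 wt%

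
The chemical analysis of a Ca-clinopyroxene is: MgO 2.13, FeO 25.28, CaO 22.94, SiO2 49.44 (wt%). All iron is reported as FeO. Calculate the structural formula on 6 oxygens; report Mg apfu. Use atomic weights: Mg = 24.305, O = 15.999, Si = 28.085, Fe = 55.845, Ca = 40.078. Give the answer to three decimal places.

0.129 Mg apfu

MgO: 2.13/40.304 = 0.05285 mol → 0.05285 mol Mg, 0.05285 mol O.
FeO: 25.28/71.844 = 0.35187 mol → 0.35187 mol Fe, 0.35187 mol O.
CaO: 22.94/56.077 = 0.40908 mol → 0.40908 mol Ca, 0.40908 mol O.
SiO2: 49.44/60.083 = 0.82286 mol → 0.82286 mol Si, 1.64572 mol O.
Total oxygen = 2.45952 mol. Normalization factor = 6/2.45952 = 2.43950.
Mg per 6 O = 0.05285 × 2.43950 = 0.129.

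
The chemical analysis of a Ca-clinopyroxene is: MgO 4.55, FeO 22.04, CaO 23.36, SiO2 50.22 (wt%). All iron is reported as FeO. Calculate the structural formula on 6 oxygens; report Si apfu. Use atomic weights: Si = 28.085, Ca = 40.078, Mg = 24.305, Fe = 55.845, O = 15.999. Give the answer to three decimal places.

2.000 Si apfu

4.55 wt% MgO ÷ 40.304 g/mol = 0.11289 mol, giving 0.11289 Mg and 0.11289 O.
22.04 wt% FeO ÷ 71.844 g/mol = 0.30678 mol, giving 0.30678 Fe and 0.30678 O.
23.36 wt% CaO ÷ 56.077 g/mol = 0.41657 mol, giving 0.41657 Ca and 0.41657 O.
50.22 wt% SiO2 ÷ 60.083 g/mol = 0.83584 mol, giving 0.83584 Si and 1.67168 O.
Oxygen sums to 2.50792; scaling by 6/2.50792 = 2.39242 puts the formula on 6 O.
Si: 0.83584 × 2.39242 = 2.000 atoms per formula unit.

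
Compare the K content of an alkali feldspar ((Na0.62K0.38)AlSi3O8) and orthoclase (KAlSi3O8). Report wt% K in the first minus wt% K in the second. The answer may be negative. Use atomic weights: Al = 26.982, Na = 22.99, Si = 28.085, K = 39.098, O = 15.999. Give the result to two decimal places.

First mineral: 14.857 g K in 268.340 g formula = 5.54 wt% K.
Second mineral: 39.098 g K in 278.327 g formula = 14.05 wt% K.
5.54% − 14.05% gives a difference of -8.51 percentage points.

-8.51 percentage points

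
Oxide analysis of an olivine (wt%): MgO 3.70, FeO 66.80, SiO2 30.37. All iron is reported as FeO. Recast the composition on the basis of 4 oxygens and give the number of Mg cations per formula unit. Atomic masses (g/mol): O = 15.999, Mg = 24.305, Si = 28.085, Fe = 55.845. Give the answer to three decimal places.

3.70 wt% MgO ÷ 40.304 g/mol = 0.09180 mol, giving 0.09180 Mg and 0.09180 O.
66.80 wt% FeO ÷ 71.844 g/mol = 0.92979 mol, giving 0.92979 Fe and 0.92979 O.
30.37 wt% SiO2 ÷ 60.083 g/mol = 0.50547 mol, giving 0.50547 Si and 1.01094 O.
Oxygen sums to 2.03253; scaling by 4/2.03253 = 1.96799 puts the formula on 4 O.
Mg: 0.09180 × 1.96799 = 0.181 atoms per formula unit.

0.181 Mg apfu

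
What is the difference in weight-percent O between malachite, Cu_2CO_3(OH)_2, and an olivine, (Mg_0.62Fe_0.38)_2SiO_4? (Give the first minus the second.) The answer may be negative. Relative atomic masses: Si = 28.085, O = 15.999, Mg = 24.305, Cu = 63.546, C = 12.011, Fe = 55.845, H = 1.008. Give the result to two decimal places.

-2.69 percentage points

O in Cu_2CO_3(OH)_2: molar mass 221.114 g/mol; 5×15.999 = 79.995 g → 36.18 wt%.
O in (Mg_0.62Fe_0.38)_2SiO_4: molar mass 164.661 g/mol; 4×15.999 = 63.996 g → 38.87 wt%.
Difference = 36.18 − 38.87 = -2.69 percentage points.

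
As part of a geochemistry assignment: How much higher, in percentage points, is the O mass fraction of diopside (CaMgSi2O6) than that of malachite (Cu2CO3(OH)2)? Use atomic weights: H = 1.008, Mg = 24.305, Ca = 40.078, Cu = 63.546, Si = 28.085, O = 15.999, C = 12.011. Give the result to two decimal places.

8.15 percentage points

First mineral: 95.994 g O in 216.547 g formula = 44.33 wt% O.
Second mineral: 79.995 g O in 221.114 g formula = 36.18 wt% O.
44.33% − 36.18% gives a difference of 8.15 percentage points.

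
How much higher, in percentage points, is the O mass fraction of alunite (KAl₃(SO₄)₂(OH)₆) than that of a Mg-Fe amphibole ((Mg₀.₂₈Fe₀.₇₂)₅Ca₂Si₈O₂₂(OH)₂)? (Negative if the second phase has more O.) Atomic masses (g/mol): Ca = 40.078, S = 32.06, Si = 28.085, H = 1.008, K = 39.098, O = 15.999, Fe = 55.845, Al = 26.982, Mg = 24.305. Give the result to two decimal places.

First mineral: 223.986 g O in 414.198 g formula = 54.08 wt% O.
Second mineral: 383.976 g O in 925.897 g formula = 41.47 wt% O.
54.08% − 41.47% gives a difference of 12.61 percentage points.

12.61 percentage points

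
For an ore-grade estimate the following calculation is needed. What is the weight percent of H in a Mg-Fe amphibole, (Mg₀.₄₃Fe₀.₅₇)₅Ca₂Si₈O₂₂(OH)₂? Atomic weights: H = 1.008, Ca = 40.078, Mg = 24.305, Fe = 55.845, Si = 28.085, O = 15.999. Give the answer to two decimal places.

0.22 wt%

Formula mass = 2.15*24.305 + 2.85*55.845 + 2*40.078 + 8*28.085 + 24*15.999 + 2*1.008 = 902.242 g/mol, of which 2.016 g is H.
So H makes up 2.016/902.242 = 0.0022 of the mass, i.e. 0.22%.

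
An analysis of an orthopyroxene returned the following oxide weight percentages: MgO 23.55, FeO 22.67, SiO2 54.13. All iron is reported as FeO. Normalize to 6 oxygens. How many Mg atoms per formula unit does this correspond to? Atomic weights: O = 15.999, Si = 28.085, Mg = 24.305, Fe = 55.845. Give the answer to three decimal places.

1.298 Mg apfu

MgO (M=40.304): mol = 0.58431; Mg = 0.58431, O = 0.58431.
FeO (M=71.844): mol = 0.31554; Fe = 0.31554, O = 0.31554.
SiO2 (M=60.083): mol = 0.90092; Si = 0.90092, O = 1.80184.
ΣO = 2.70169; factor = 6/ΣO = 2.22083.
Mg apfu = 0.58431 × 2.22083 = 1.298.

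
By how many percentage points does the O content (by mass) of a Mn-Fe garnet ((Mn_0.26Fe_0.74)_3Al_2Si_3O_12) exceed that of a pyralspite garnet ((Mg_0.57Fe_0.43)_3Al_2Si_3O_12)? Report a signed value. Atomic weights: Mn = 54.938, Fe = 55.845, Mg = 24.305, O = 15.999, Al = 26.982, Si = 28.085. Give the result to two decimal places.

First mineral: 191.988 g O in 497.035 g formula = 38.63 wt% O.
Second mineral: 191.988 g O in 443.809 g formula = 43.26 wt% O.
38.63% − 43.26% gives a difference of -4.63 percentage points.

-4.63 percentage points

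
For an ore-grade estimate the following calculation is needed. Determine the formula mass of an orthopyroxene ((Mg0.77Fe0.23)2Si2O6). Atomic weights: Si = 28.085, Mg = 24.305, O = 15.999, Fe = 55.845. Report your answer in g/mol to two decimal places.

215.28 g/mol

The formula mass is the sum 1.54(24.305) + 0.46(55.845) + 2(28.085) + 6(15.999).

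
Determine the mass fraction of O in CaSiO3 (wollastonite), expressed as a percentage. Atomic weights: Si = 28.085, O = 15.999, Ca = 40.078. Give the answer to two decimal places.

Molar mass of CaSiO3: 1×40.078 + 1×28.085 + 3×15.999 = 116.160 g/mol.
Mass of O per formula unit: 3 × 15.999 = 47.997 g.
Weight fraction O = 47.997 / 116.160 = 0.4132.

41.32 mass %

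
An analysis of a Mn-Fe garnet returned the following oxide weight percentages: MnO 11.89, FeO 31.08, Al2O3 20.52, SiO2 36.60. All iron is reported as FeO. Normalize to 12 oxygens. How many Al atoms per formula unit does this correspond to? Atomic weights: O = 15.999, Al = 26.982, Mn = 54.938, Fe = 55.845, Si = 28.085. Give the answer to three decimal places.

MnO: 11.89/70.937 = 0.16761 mol → 0.16761 mol Mn, 0.16761 mol O.
FeO: 31.08/71.844 = 0.43260 mol → 0.43260 mol Fe, 0.43260 mol O.
Al2O3: 20.52/101.961 = 0.20125 mol → 0.40250 mol Al, 0.60375 mol O.
SiO2: 36.60/60.083 = 0.60916 mol → 0.60916 mol Si, 1.21832 mol O.
Total oxygen = 2.42228 mol. Normalization factor = 12/2.42228 = 4.95401.
Al per 12 O = 0.40250 × 4.95401 = 1.994.

1.994 Al apfu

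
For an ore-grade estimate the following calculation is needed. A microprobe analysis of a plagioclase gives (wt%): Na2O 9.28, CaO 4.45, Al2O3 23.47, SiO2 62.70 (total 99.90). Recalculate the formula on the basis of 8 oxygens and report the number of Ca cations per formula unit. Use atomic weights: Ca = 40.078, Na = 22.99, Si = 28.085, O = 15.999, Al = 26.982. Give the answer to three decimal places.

Na2O: 9.28/61.979 = 0.14973 mol → 0.29946 mol Na, 0.14973 mol O.
CaO: 4.45/56.077 = 0.07936 mol → 0.07936 mol Ca, 0.07936 mol O.
Al2O3: 23.47/101.961 = 0.23019 mol → 0.46038 mol Al, 0.69057 mol O.
SiO2: 62.70/60.083 = 1.04356 mol → 1.04356 mol Si, 2.08712 mol O.
Total oxygen = 3.00678 mol. Normalization factor = 8/3.00678 = 2.66065.
Ca per 8 O = 0.07936 × 2.66065 = 0.211.

0.211 Ca apfu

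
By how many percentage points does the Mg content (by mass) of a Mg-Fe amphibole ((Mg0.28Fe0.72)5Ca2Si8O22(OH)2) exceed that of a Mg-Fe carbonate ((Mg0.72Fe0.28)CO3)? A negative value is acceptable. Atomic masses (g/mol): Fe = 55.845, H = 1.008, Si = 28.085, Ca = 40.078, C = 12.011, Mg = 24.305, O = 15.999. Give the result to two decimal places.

-15.11 percentage points

Mg in (Mg0.28Fe0.72)5Ca2Si8O22(OH)2: molar mass 925.897 g/mol; 1.40×24.305 = 34.027 g → 3.68 wt%.
Mg in (Mg0.72Fe0.28)CO3: molar mass 93.144 g/mol; 0.72×24.305 = 17.500 g → 18.79 wt%.
Difference = 3.68 − 18.79 = -15.11 percentage points.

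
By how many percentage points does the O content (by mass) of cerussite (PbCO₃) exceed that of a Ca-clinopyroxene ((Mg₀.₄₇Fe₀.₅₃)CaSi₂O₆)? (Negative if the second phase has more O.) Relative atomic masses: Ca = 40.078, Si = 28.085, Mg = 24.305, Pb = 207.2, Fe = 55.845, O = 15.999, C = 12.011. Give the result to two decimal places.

-23.19 percentage points

First mineral: 47.997 g O in 267.208 g formula = 17.96 wt% O.
Second mineral: 95.994 g O in 233.263 g formula = 41.15 wt% O.
17.96% − 41.15% gives a difference of -23.19 percentage points.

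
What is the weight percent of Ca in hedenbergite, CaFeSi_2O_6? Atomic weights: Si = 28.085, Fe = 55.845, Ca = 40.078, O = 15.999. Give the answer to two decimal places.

16.15 wt%

Formula mass = 1×40.078 + 1×55.845 + 2×28.085 + 6×15.999 = 248.087 g/mol, of which 40.078 g is Ca.
So Ca makes up 40.078/248.087 = 0.1615 of the mass, i.e. 16.15%.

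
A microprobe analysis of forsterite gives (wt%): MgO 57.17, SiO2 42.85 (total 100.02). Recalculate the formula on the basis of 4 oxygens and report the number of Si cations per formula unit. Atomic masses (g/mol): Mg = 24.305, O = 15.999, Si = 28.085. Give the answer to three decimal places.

57.17 wt% MgO ÷ 40.304 g/mol = 1.41847 mol, giving 1.41847 Mg and 1.41847 O.
42.85 wt% SiO2 ÷ 60.083 g/mol = 0.71318 mol, giving 0.71318 Si and 1.42636 O.
Oxygen sums to 2.84483; scaling by 4/2.84483 = 1.40606 puts the formula on 4 O.
Si: 0.71318 × 1.40606 = 1.003 atoms per formula unit.

1.003 Si apfu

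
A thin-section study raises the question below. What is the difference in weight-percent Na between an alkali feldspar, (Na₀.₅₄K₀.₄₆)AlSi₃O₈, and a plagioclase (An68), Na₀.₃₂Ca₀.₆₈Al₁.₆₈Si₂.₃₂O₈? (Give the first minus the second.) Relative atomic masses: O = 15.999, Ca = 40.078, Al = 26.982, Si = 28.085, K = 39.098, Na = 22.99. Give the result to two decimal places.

M((Na₀.₅₄K₀.₄₆)AlSi₃O₈) = 269.629 g/mol, so wt% Na = 12.415/269.629 × 100 = 4.60%.
M(Na₀.₃₂Ca₀.₆₈Al₁.₆₈Si₂.₃₂O₈) = 273.089 g/mol, so wt% Na = 7.357/273.089 × 100 = 2.69%.
4.60 − 2.69 = 1.91 pp.

1.91 percentage points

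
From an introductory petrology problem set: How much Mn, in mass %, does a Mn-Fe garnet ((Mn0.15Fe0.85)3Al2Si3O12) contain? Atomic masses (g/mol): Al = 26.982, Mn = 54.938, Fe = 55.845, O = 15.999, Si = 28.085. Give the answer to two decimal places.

4.97 mass %

Formula mass = 0.45×54.938 + 2.55×55.845 + 2×26.982 + 3×28.085 + 12×15.999 = 497.334 g/mol, of which 24.722 g is Mn.
So Mn makes up 24.722/497.334 = 0.0497 of the mass, i.e. 4.97%.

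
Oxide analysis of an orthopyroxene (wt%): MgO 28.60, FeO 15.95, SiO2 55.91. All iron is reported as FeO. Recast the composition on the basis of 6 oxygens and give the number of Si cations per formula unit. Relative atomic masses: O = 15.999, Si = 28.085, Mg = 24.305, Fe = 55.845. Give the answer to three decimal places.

1.999 Si apfu

MgO (M=40.304): mol = 0.70961; Mg = 0.70961, O = 0.70961.
FeO (M=71.844): mol = 0.22201; Fe = 0.22201, O = 0.22201.
SiO2 (M=60.083): mol = 0.93055; Si = 0.93055, O = 1.86110.
ΣO = 2.79272; factor = 6/ΣO = 2.14844.
Si apfu = 0.93055 × 2.14844 = 1.999.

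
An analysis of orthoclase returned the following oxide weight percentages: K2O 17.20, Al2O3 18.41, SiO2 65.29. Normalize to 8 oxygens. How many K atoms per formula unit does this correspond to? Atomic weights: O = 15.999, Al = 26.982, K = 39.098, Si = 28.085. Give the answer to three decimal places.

1.008 K apfu

K2O (M=94.195): mol = 0.18260; K = 0.36520, O = 0.18260.
Al2O3 (M=101.961): mol = 0.18056; Al = 0.36112, O = 0.54168.
SiO2 (M=60.083): mol = 1.08666; Si = 1.08666, O = 2.17332.
ΣO = 2.89760; factor = 8/ΣO = 2.76091.
K apfu = 0.36520 × 2.76091 = 1.008.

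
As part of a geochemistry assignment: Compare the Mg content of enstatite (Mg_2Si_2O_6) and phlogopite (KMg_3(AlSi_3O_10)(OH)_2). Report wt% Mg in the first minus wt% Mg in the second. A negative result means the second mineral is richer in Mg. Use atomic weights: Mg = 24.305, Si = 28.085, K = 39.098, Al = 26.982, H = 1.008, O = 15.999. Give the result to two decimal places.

M(Mg_2Si_2O_6) = 200.774 g/mol, so wt% Mg = 48.610/200.774 × 100 = 24.21%.
M(KMg_3(AlSi_3O_10)(OH)_2) = 417.254 g/mol, so wt% Mg = 72.915/417.254 × 100 = 17.47%.
24.21 − 17.47 = 6.74 pp.

6.74 percentage points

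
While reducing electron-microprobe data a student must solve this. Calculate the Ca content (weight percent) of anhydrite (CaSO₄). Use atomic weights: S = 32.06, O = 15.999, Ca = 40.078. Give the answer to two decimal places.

Molar mass of CaSO₄: 1*40.078 + 1*32.06 + 4*15.999 = 136.134 g/mol.
Mass of Ca per formula unit: 1 × 40.078 = 40.078 g.
Weight fraction Ca = 40.078 / 136.134 = 0.2944.

29.44 weight percent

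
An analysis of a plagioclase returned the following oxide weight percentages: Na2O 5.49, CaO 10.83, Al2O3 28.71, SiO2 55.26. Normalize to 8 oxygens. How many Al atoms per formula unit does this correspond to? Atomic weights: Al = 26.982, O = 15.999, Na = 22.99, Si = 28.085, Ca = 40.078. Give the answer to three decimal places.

1.519 Al apfu

Na2O (M=61.979): mol = 0.08858; Na = 0.17716, O = 0.08858.
CaO (M=56.077): mol = 0.19313; Ca = 0.19313, O = 0.19313.
Al2O3 (M=101.961): mol = 0.28158; Al = 0.56316, O = 0.84474.
SiO2 (M=60.083): mol = 0.91973; Si = 0.91973, O = 1.83946.
ΣO = 2.96591; factor = 8/ΣO = 2.69732.
Al apfu = 0.56316 × 2.69732 = 1.519.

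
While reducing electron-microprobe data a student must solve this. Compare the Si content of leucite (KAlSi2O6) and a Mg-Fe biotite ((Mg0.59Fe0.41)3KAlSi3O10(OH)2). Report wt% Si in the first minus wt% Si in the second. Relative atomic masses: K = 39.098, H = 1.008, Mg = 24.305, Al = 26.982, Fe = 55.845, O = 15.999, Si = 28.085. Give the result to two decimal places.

First mineral: 56.170 g Si in 218.244 g formula = 25.74 wt% Si.
Second mineral: 84.255 g Si in 456.048 g formula = 18.48 wt% Si.
25.74% − 18.48% gives a difference of 7.26 percentage points.

7.26 percentage points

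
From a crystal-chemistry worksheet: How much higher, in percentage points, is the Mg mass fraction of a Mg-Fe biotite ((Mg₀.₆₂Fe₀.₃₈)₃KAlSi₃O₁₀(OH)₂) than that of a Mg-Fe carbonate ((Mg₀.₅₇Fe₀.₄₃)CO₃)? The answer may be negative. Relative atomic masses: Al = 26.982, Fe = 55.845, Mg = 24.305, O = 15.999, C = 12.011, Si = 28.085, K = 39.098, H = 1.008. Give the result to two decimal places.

Mg in (Mg₀.₆₂Fe₀.₃₈)₃KAlSi₃O₁₀(OH)₂: molar mass 453.210 g/mol; 1.86×24.305 = 45.207 g → 9.97 wt%.
Mg in (Mg₀.₅₇Fe₀.₄₃)CO₃: molar mass 97.875 g/mol; 0.57×24.305 = 13.854 g → 14.15 wt%.
Difference = 9.97 − 14.15 = -4.18 percentage points.

-4.18 percentage points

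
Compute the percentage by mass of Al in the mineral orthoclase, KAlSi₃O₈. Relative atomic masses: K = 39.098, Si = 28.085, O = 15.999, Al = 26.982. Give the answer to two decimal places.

9.69 wt%

Molar mass of KAlSi₃O₈: 1×39.098 + 1×26.982 + 3×28.085 + 8×15.999 = 278.327 g/mol.
Mass of Al per formula unit: 1 × 26.982 = 26.982 g.
Weight fraction Al = 26.982 / 278.327 = 0.0969.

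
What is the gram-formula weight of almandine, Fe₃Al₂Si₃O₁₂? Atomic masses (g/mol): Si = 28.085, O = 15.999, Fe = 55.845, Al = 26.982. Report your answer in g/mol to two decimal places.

The formula mass is the sum 3(55.845) + 2(26.982) + 3(28.085) + 12(15.999).

497.74 g/mol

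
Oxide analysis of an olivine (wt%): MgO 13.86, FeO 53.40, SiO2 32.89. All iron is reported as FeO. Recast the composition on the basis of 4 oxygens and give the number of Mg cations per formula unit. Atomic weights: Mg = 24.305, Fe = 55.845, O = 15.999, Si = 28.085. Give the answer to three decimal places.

0.630 Mg apfu

MgO: 13.86/40.304 = 0.34389 mol → 0.34389 mol Mg, 0.34389 mol O.
FeO: 53.40/71.844 = 0.74328 mol → 0.74328 mol Fe, 0.74328 mol O.
SiO2: 32.89/60.083 = 0.54741 mol → 0.54741 mol Si, 1.09482 mol O.
Total oxygen = 2.18199 mol. Normalization factor = 4/2.18199 = 1.83319.
Mg per 4 O = 0.34389 × 1.83319 = 0.630.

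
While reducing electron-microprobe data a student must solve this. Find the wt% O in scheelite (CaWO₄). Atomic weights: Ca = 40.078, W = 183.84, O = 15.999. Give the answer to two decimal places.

Formula mass = 1×40.078 + 1×183.84 + 4×15.999 = 287.914 g/mol, of which 63.996 g is O.
So O makes up 63.996/287.914 = 0.2223 of the mass, i.e. 22.23%.

22.23 mass %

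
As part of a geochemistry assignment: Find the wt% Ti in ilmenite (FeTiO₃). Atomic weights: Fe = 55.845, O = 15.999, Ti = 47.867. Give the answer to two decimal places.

31.55 wt%

Molar mass of FeTiO₃: 1×55.845 + 1×47.867 + 3×15.999 = 151.709 g/mol.
Mass of Ti per formula unit: 1 × 47.867 = 47.867 g.
Weight fraction Ti = 47.867 / 151.709 = 0.3155.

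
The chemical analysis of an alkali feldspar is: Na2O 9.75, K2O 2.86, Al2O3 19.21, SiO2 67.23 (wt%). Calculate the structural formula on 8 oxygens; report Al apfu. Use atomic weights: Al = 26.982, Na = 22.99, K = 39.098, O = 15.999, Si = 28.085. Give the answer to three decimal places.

1.008 Al apfu

9.75 wt% Na2O ÷ 61.979 g/mol = 0.15731 mol, giving 0.31462 Na and 0.15731 O.
2.86 wt% K2O ÷ 94.195 g/mol = 0.03036 mol, giving 0.06072 K and 0.03036 O.
19.21 wt% Al2O3 ÷ 101.961 g/mol = 0.18841 mol, giving 0.37682 Al and 0.56523 O.
67.23 wt% SiO2 ÷ 60.083 g/mol = 1.11895 mol, giving 1.11895 Si and 2.23790 O.
Oxygen sums to 2.99080; scaling by 8/2.99080 = 2.67487 puts the formula on 8 O.
Al: 0.37682 × 2.67487 = 1.008 atoms per formula unit.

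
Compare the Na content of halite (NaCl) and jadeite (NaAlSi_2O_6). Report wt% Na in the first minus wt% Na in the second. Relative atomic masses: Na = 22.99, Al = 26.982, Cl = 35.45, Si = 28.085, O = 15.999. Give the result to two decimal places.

M(NaCl) = 58.440 g/mol, so wt% Na = 22.990/58.440 × 100 = 39.34%.
M(NaAlSi_2O_6) = 202.136 g/mol, so wt% Na = 22.990/202.136 × 100 = 11.37%.
39.34 − 11.37 = 27.97 pp.

27.97 percentage points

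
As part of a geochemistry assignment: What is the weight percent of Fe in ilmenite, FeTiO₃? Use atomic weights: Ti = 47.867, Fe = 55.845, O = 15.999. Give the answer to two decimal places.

36.81 weight percent

Formula mass = 1·55.845 + 1·47.867 + 3·15.999 = 151.709 g/mol, of which 55.845 g is Fe.
So Fe makes up 55.845/151.709 = 0.3681 of the mass, i.e. 36.81%.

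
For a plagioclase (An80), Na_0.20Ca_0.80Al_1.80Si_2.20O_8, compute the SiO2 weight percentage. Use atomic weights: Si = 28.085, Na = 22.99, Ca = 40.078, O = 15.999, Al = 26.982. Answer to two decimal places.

48.07 wt%

Formula mass = 275.007 g/mol.
2.20 Si → 2.2000 mol SiO2 per formula unit; M(SiO2) = 60.083, so SiO2 mass = 132.183 g.
132.183/275.007 × 100 = 48.07 wt%.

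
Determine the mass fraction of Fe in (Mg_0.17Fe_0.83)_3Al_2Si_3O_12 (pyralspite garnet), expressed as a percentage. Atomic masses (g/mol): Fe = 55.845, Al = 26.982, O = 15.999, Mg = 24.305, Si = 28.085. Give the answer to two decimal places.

Molar mass of (Mg_0.17Fe_0.83)_3Al_2Si_3O_12: 0.51×24.305 + 2.49×55.845 + 2×26.982 + 3×28.085 + 12×15.999 = 481.657 g/mol.
Mass of Fe per formula unit: 2.49 × 55.845 = 139.054 g.
Weight fraction Fe = 139.054 / 481.657 = 0.2887.

28.87 mass %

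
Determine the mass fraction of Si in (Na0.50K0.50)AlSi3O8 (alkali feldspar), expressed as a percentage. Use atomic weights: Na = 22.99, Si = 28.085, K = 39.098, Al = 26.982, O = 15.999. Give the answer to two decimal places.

M((Na0.50K0.50)AlSi3O8) = 270.273 g/mol.
Si contributes 3 × 28.085 = 84.255 g per mole.
84.255/270.273 = 0.3117 → 31.17%.

31.17 wt%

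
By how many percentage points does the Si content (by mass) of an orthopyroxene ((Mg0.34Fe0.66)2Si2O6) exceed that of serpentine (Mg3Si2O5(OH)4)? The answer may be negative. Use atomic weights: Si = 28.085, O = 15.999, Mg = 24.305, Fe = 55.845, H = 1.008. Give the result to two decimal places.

2.90 percentage points

First mineral: 56.170 g Si in 242.407 g formula = 23.17 wt% Si.
Second mineral: 56.170 g Si in 277.108 g formula = 20.27 wt% Si.
23.17% − 20.27% gives a difference of 2.90 percentage points.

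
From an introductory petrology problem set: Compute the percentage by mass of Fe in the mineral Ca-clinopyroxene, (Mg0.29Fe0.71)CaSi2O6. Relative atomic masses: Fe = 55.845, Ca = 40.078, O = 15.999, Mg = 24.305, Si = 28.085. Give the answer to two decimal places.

16.59 mass %

M((Mg0.29Fe0.71)CaSi2O6) = 238.940 g/mol.
Fe contributes 0.71 × 55.845 = 39.650 g per mole.
39.650/238.940 = 0.1659 → 16.59%.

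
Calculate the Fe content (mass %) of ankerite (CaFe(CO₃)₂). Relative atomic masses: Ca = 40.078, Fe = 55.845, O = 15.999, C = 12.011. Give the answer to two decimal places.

M(CaFe(CO₃)₂) = 215.939 g/mol.
Fe contributes 1 × 55.845 = 55.845 g per mole.
55.845/215.939 = 0.2586 → 25.86%.

25.86 mass %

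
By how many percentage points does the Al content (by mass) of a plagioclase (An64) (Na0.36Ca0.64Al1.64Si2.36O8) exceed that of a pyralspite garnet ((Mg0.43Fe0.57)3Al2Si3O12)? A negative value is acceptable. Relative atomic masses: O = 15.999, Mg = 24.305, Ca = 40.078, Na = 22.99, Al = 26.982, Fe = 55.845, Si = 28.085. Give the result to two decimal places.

4.43 percentage points

First mineral: 44.250 g Al in 272.449 g formula = 16.24 wt% Al.
Second mineral: 53.964 g Al in 457.055 g formula = 11.81 wt% Al.
16.24% − 11.81% gives a difference of 4.43 percentage points.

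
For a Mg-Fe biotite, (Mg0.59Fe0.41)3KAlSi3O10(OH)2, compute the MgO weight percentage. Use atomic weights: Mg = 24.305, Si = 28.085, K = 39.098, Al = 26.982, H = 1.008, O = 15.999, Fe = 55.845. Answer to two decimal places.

Molar mass of (Mg0.59Fe0.41)3KAlSi3O10(OH)2 = 1.77·24.305 + 1.23·55.845 + 1·39.098 + 1·26.982 + 3·28.085 + 12·15.999 + 2·1.008 = 456.048 g/mol.
Each formula unit contains 1.77 Mg, equivalent to 1.77/1 = 1.7700 mol MgO.
M(MgO) = 1×24.305 + 1×15.999 = 40.304 g/mol.
Mass of MgO per formula unit = 1.7700 × 40.304 = 71.338 g.
MgO wt% = 71.338 / 456.048 × 100 = 15.64%.

15.64 wt%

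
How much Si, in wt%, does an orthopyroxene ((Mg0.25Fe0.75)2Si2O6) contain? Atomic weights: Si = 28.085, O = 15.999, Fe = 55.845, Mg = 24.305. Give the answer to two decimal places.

M((Mg0.25Fe0.75)2Si2O6) = 248.084 g/mol.
Si contributes 2 × 28.085 = 56.170 g per mole.
56.170/248.084 = 0.2264 → 22.64%.

22.64 wt%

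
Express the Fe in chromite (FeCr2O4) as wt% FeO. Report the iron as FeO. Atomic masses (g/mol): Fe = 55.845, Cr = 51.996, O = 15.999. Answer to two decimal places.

M(FeCr2O4) = 223.833 g/mol; M(FeO) = 71.844 g/mol.
Moles FeO per formula unit = 1 Fe ÷ 1 = 1.0000.
FeO fraction = (1.0000 × 71.844) / 223.833 = 71.844/223.833 = 0.3210.

32.10 wt%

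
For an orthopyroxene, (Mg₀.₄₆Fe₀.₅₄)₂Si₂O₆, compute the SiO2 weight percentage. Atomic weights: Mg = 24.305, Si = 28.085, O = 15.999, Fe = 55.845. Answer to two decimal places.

Formula mass = 234.837 g/mol.
2 Si → 2.0000 mol SiO2 per formula unit; M(SiO2) = 60.083, so SiO2 mass = 120.166 g.
120.166/234.837 × 100 = 51.17 wt%.

51.17 wt%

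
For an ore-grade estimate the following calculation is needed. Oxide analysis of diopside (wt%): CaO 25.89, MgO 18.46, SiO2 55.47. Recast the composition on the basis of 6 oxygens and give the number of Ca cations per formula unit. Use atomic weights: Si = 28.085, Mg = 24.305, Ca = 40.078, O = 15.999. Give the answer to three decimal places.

1.001 Ca apfu

25.89 wt% CaO ÷ 56.077 g/mol = 0.46169 mol, giving 0.46169 Ca and 0.46169 O.
18.46 wt% MgO ÷ 40.304 g/mol = 0.45802 mol, giving 0.45802 Mg and 0.45802 O.
55.47 wt% SiO2 ÷ 60.083 g/mol = 0.92322 mol, giving 0.92322 Si and 1.84644 O.
Oxygen sums to 2.76615; scaling by 6/2.76615 = 2.16908 puts the formula on 6 O.
Ca: 0.46169 × 2.16908 = 1.001 atoms per formula unit.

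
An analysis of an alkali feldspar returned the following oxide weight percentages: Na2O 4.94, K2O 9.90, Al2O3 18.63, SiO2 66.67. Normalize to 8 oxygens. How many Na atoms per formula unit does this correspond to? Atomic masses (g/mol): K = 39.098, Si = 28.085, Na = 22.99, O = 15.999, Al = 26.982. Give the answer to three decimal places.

Na2O (M=61.979): mol = 0.07970; Na = 0.15940, O = 0.07970.
K2O (M=94.195): mol = 0.10510; K = 0.21020, O = 0.10510.
Al2O3 (M=101.961): mol = 0.18272; Al = 0.36544, O = 0.54816.
SiO2 (M=60.083): mol = 1.10963; Si = 1.10963, O = 2.21926.
ΣO = 2.95222; factor = 8/ΣO = 2.70983.
Na apfu = 0.15940 × 2.70983 = 0.432.

0.432 Na apfu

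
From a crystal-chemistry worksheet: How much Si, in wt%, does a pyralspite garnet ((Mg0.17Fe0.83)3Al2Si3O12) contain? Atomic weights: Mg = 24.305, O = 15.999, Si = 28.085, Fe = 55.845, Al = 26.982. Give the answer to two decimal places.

17.49 wt%

Formula mass = 0.51*24.305 + 2.49*55.845 + 2*26.982 + 3*28.085 + 12*15.999 = 481.657 g/mol, of which 84.255 g is Si.
So Si makes up 84.255/481.657 = 0.1749 of the mass, i.e. 17.49%.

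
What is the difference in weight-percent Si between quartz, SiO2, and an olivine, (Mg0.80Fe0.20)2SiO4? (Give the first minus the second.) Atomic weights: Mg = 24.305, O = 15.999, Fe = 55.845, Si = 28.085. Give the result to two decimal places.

First mineral: 28.085 g Si in 60.083 g formula = 46.74 wt% Si.
Second mineral: 28.085 g Si in 153.307 g formula = 18.32 wt% Si.
46.74% − 18.32% gives a difference of 28.42 percentage points.

28.42 percentage points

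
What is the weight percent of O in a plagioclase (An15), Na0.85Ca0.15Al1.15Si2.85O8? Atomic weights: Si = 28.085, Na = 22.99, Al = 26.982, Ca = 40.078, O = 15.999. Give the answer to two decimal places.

M(Na0.85Ca0.15Al1.15Si2.85O8) = 264.617 g/mol.
O contributes 8 × 15.999 = 127.992 g per mole.
127.992/264.617 = 0.4837 → 48.37%.

48.37 weight percent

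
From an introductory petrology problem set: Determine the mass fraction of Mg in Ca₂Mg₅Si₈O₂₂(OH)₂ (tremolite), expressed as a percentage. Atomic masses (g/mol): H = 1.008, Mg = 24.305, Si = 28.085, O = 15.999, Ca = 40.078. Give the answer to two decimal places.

14.96 mass %

M(Ca₂Mg₅Si₈O₂₂(OH)₂) = 812.353 g/mol.
Mg contributes 5 × 24.305 = 121.525 g per mole.
121.525/812.353 = 0.1496 → 14.96%.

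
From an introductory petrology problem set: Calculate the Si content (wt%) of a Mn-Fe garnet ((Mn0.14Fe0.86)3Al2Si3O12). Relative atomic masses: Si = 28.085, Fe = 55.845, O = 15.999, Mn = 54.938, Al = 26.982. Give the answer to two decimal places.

Formula mass = 0.42·54.938 + 2.58·55.845 + 2·26.982 + 3·28.085 + 12·15.999 = 497.361 g/mol, of which 84.255 g is Si.
So Si makes up 84.255/497.361 = 0.1694 of the mass, i.e. 16.94%.

16.94 wt%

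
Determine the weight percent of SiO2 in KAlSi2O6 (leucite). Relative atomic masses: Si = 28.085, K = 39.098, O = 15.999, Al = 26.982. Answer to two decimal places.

M(KAlSi2O6) = 218.244 g/mol; M(SiO2) = 60.083 g/mol.
Moles SiO2 per formula unit = 2 Si ÷ 1 = 2.0000.
SiO2 fraction = (2.0000 × 60.083) / 218.244 = 120.166/218.244 = 0.5506.

55.06 wt%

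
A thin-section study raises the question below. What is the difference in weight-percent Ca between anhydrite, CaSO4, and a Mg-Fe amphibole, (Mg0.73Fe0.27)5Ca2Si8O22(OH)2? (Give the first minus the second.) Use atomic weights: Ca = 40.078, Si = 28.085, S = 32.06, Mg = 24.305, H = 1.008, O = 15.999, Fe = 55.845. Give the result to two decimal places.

20.06 percentage points

M(CaSO4) = 136.134 g/mol, so wt% Ca = 40.078/136.134 × 100 = 29.44%.
M((Mg0.73Fe0.27)5Ca2Si8O22(OH)2) = 854.932 g/mol, so wt% Ca = 80.156/854.932 × 100 = 9.38%.
29.44 − 9.38 = 20.06 pp.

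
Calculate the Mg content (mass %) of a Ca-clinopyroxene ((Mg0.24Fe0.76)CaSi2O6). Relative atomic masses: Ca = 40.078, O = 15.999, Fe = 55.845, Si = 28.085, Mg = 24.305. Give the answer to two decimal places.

2.43 mass %

Formula mass = 0.24·24.305 + 0.76·55.845 + 1·40.078 + 2·28.085 + 6·15.999 = 240.517 g/mol, of which 5.833 g is Mg.
So Mg makes up 5.833/240.517 = 0.0243 of the mass, i.e. 2.43%.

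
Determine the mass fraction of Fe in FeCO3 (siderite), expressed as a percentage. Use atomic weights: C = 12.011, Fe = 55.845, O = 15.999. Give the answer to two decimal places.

Molar mass of FeCO3: 1·55.845 + 1·12.011 + 3·15.999 = 115.853 g/mol.
Mass of Fe per formula unit: 1 × 55.845 = 55.845 g.
Weight fraction Fe = 55.845 / 115.853 = 0.4820.

48.20 mass %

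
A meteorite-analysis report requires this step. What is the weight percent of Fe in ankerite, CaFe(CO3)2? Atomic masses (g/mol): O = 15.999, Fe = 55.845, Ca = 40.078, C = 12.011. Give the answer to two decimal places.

25.86 wt%

Formula mass = 1*40.078 + 1*55.845 + 2*12.011 + 6*15.999 = 215.939 g/mol, of which 55.845 g is Fe.
So Fe makes up 55.845/215.939 = 0.2586 of the mass, i.e. 25.86%.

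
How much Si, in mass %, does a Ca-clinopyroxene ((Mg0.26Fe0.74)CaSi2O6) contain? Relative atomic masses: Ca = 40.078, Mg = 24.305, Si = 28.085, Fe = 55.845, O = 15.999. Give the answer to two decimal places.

23.42 mass %

M((Mg0.26Fe0.74)CaSi2O6) = 239.887 g/mol.
Si contributes 2 × 28.085 = 56.170 g per mole.
56.170/239.887 = 0.2342 → 23.42%.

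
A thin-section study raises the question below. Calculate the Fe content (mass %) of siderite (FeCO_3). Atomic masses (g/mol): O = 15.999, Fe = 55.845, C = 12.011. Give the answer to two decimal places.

M(FeCO_3) = 115.853 g/mol.
Fe contributes 1 × 55.845 = 55.845 g per mole.
55.845/115.853 = 0.4820 → 48.20%.

48.20 mass %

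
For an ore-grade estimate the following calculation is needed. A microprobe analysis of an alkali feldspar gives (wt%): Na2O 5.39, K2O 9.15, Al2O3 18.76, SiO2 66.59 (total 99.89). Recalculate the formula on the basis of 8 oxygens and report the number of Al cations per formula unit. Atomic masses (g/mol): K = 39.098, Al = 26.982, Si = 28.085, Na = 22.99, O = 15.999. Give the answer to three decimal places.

0.997 Al apfu

Na2O: 5.39/61.979 = 0.08696 mol → 0.17392 mol Na, 0.08696 mol O.
K2O: 9.15/94.195 = 0.09714 mol → 0.19428 mol K, 0.09714 mol O.
Al2O3: 18.76/101.961 = 0.18399 mol → 0.36798 mol Al, 0.55197 mol O.
SiO2: 66.59/60.083 = 1.10830 mol → 1.10830 mol Si, 2.21660 mol O.
Total oxygen = 2.95267 mol. Normalization factor = 8/2.95267 = 2.70941.
Al per 8 O = 0.36798 × 2.70941 = 0.997.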